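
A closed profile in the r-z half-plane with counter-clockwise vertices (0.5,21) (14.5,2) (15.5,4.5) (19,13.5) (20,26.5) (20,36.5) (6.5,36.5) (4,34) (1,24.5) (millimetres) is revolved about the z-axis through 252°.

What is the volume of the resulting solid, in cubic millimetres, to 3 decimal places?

Volume = 23478.758 mm³

Profile (r,z), 9 vertices: (0.5,21) (14.5,2) (15.5,4.5) (19,13.5) (20,26.5) (20,36.5) (6.5,36.5) (4,34) (1,24.5)
edge 0: (0.5,21)→(14.5,2)  cross = 0.5·2 − 14.5·21 = -303.5000; (r_i+r_j)·cross = 15·-303.5000 = -4552.5000
edge 1: (14.5,2)→(15.5,4.5)  cross = 14.5·4.5 − 15.5·2 = 34.2500; (r_i+r_j)·cross = 30·34.2500 = 1027.5000
edge 2: (15.5,4.5)→(19,13.5)  cross = 15.5·13.5 − 19·4.5 = 123.7500; (r_i+r_j)·cross = 34.5·123.7500 = 4269.3750
edge 3: (19,13.5)→(20,26.5)  cross = 19·26.5 − 20·13.5 = 233.5000; (r_i+r_j)·cross = 39·233.5000 = 9106.5000
edge 4: (20,26.5)→(20,36.5)  cross = 20·36.5 − 20·26.5 = 200.0000; (r_i+r_j)·cross = 40·200.0000 = 8000.0000
edge 5: (20,36.5)→(6.5,36.5)  cross = 20·36.5 − 6.5·36.5 = 492.7500; (r_i+r_j)·cross = 26.5·492.7500 = 13057.8750
edge 6: (6.5,36.5)→(4,34)  cross = 6.5·34 − 4·36.5 = 75.0000; (r_i+r_j)·cross = 10.5·75.0000 = 787.5000
edge 7: (4,34)→(1,24.5)  cross = 4·24.5 − 1·34 = 64.0000; (r_i+r_j)·cross = 5·64.0000 = 320.0000
edge 8: (1,24.5)→(0.5,21)  cross = 1·21 − 0.5·24.5 = 8.7500; (r_i+r_j)·cross = 1.5·8.7500 = 13.1250
Σcross = 928.5000 → A = |Σcross|/2 = 464.2500 mm²
Σ(r_i+r_j)·cross = 32029.3750 → first moment M = |Σ|/6 = 5338.2292
R_c = M/A = 5338.2292/464.2500 = 11.4986 mm
θ = 252° = 4.398230 rad
V = θ·R_c·A = 4.398230·11.4986·464.2500 = 23478.758 mm³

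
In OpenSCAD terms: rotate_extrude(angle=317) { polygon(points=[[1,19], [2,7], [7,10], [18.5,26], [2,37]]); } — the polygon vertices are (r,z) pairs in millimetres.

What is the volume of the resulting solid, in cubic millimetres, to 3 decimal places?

Volume = 11562.177 mm³

Profile (r,z), 5 vertices: (1,19) (2,7) (7,10) (18.5,26) (2,37)
edge 0: (1,19)→(2,7)  cross = 1·7 − 2·19 = -31.0000; (r_i+r_j)·cross = 3·-31.0000 = -93.0000
edge 1: (2,7)→(7,10)  cross = 2·10 − 7·7 = -29.0000; (r_i+r_j)·cross = 9·-29.0000 = -261.0000
edge 2: (7,10)→(18.5,26)  cross = 7·26 − 18.5·10 = -3.0000; (r_i+r_j)·cross = 25.5·-3.0000 = -76.5000
edge 3: (18.5,26)→(2,37)  cross = 18.5·37 − 2·26 = 632.5000; (r_i+r_j)·cross = 20.5·632.5000 = 12966.2500
edge 4: (2,37)→(1,19)  cross = 2·19 − 1·37 = 1.0000; (r_i+r_j)·cross = 3·1.0000 = 3.0000
Σcross = 570.5000 → A = |Σcross|/2 = 285.2500 mm²
Σ(r_i+r_j)·cross = 12538.7500 → first moment M = |Σ|/6 = 2089.7917
R_c = M/A = 2089.7917/285.2500 = 7.3262 mm
θ = 317° = 5.532694 rad
V = θ·R_c·A = 5.532694·7.3262·285.2500 = 11562.177 mm³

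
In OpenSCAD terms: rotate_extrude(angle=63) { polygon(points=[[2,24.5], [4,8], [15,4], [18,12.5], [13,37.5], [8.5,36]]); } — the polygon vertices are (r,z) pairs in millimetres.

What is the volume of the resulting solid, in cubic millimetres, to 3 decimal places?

Profile (r,z), 6 vertices: (2,24.5) (4,8) (15,4) (18,12.5) (13,37.5) (8.5,36)
edge 0: (2,24.5)→(4,8)  cross = 2·8 − 4·24.5 = -82.0000; (r_i+r_j)·cross = 6·-82.0000 = -492.0000
edge 1: (4,8)→(15,4)  cross = 4·4 − 15·8 = -104.0000; (r_i+r_j)·cross = 19·-104.0000 = -1976.0000
edge 2: (15,4)→(18,12.5)  cross = 15·12.5 − 18·4 = 115.5000; (r_i+r_j)·cross = 33·115.5000 = 3811.5000
edge 3: (18,12.5)→(13,37.5)  cross = 18·37.5 − 13·12.5 = 512.5000; (r_i+r_j)·cross = 31·512.5000 = 15887.5000
edge 4: (13,37.5)→(8.5,36)  cross = 13·36 − 8.5·37.5 = 149.2500; (r_i+r_j)·cross = 21.5·149.2500 = 3208.8750
edge 5: (8.5,36)→(2,24.5)  cross = 8.5·24.5 − 2·36 = 136.2500; (r_i+r_j)·cross = 10.5·136.2500 = 1430.6250
Σcross = 727.5000 → A = |Σcross|/2 = 363.7500 mm²
Σ(r_i+r_j)·cross = 21870.5000 → first moment M = |Σ|/6 = 3645.0833
R_c = M/A = 3645.0833/363.7500 = 10.0208 mm
θ = 63° = 1.099557 rad
V = θ·R_c·A = 1.099557·10.0208·363.7500 = 4007.978 mm³

Volume = 4007.978 mm³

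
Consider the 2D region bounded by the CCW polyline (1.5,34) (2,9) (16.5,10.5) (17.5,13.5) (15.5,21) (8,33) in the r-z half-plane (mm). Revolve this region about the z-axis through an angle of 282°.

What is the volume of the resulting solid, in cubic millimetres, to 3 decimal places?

Volume = 11635.818 mm³

Profile (r,z), 6 vertices: (1.5,34) (2,9) (16.5,10.5) (17.5,13.5) (15.5,21) (8,33)
edge 0: (1.5,34)→(2,9)  cross = 1.5·9 − 2·34 = -54.5000; (r_i+r_j)·cross = 3.5·-54.5000 = -190.7500
edge 1: (2,9)→(16.5,10.5)  cross = 2·10.5 − 16.5·9 = -127.5000; (r_i+r_j)·cross = 18.5·-127.5000 = -2358.7500
edge 2: (16.5,10.5)→(17.5,13.5)  cross = 16.5·13.5 − 17.5·10.5 = 39.0000; (r_i+r_j)·cross = 34·39.0000 = 1326.0000
edge 3: (17.5,13.5)→(15.5,21)  cross = 17.5·21 − 15.5·13.5 = 158.2500; (r_i+r_j)·cross = 33·158.2500 = 5222.2500
edge 4: (15.5,21)→(8,33)  cross = 15.5·33 − 8·21 = 343.5000; (r_i+r_j)·cross = 23.5·343.5000 = 8072.2500
edge 5: (8,33)→(1.5,34)  cross = 8·34 − 1.5·33 = 222.5000; (r_i+r_j)·cross = 9.5·222.5000 = 2113.7500
Σcross = 581.2500 → A = |Σcross|/2 = 290.6250 mm²
Σ(r_i+r_j)·cross = 14184.7500 → first moment M = |Σ|/6 = 2364.1250
R_c = M/A = 2364.1250/290.6250 = 8.1346 mm
θ = 282° = 4.921828 rad
V = θ·R_c·A = 4.921828·8.1346·290.6250 = 11635.818 mm³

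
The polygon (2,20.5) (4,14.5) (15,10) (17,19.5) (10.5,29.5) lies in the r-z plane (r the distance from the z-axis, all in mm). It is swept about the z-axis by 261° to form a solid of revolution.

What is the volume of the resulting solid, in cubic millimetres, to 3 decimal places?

Volume = 7852.784 mm³

Profile (r,z), 5 vertices: (2,20.5) (4,14.5) (15,10) (17,19.5) (10.5,29.5)
edge 0: (2,20.5)→(4,14.5)  cross = 2·14.5 − 4·20.5 = -53.0000; (r_i+r_j)·cross = 6·-53.0000 = -318.0000
edge 1: (4,14.5)→(15,10)  cross = 4·10 − 15·14.5 = -177.5000; (r_i+r_j)·cross = 19·-177.5000 = -3372.5000
edge 2: (15,10)→(17,19.5)  cross = 15·19.5 − 17·10 = 122.5000; (r_i+r_j)·cross = 32·122.5000 = 3920.0000
edge 3: (17,19.5)→(10.5,29.5)  cross = 17·29.5 − 10.5·19.5 = 296.7500; (r_i+r_j)·cross = 27.5·296.7500 = 8160.6250
edge 4: (10.5,29.5)→(2,20.5)  cross = 10.5·20.5 − 2·29.5 = 156.2500; (r_i+r_j)·cross = 12.5·156.2500 = 1953.1250
Σcross = 345.0000 → A = |Σcross|/2 = 172.5000 mm²
Σ(r_i+r_j)·cross = 10343.2500 → first moment M = |Σ|/6 = 1723.8750
R_c = M/A = 1723.8750/172.5000 = 9.9935 mm
θ = 261° = 4.555309 rad
V = θ·R_c·A = 4.555309·9.9935·172.5000 = 7852.784 mm³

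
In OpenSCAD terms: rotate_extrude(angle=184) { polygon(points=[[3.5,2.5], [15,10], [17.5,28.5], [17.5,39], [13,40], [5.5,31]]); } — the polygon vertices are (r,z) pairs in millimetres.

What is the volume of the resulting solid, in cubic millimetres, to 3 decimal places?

Profile (r,z), 6 vertices: (3.5,2.5) (15,10) (17.5,28.5) (17.5,39) (13,40) (5.5,31)
edge 0: (3.5,2.5)→(15,10)  cross = 3.5·10 − 15·2.5 = -2.5000; (r_i+r_j)·cross = 18.5·-2.5000 = -46.2500
edge 1: (15,10)→(17.5,28.5)  cross = 15·28.5 − 17.5·10 = 252.5000; (r_i+r_j)·cross = 32.5·252.5000 = 8206.2500
edge 2: (17.5,28.5)→(17.5,39)  cross = 17.5·39 − 17.5·28.5 = 183.7500; (r_i+r_j)·cross = 35·183.7500 = 6431.2500
edge 3: (17.5,39)→(13,40)  cross = 17.5·40 − 13·39 = 193.0000; (r_i+r_j)·cross = 30.5·193.0000 = 5886.5000
edge 4: (13,40)→(5.5,31)  cross = 13·31 − 5.5·40 = 183.0000; (r_i+r_j)·cross = 18.5·183.0000 = 3385.5000
edge 5: (5.5,31)→(3.5,2.5)  cross = 5.5·2.5 − 3.5·31 = -94.7500; (r_i+r_j)·cross = 9·-94.7500 = -852.7500
Σcross = 715.0000 → A = |Σcross|/2 = 357.5000 mm²
Σ(r_i+r_j)·cross = 23010.5000 → first moment M = |Σ|/6 = 3835.0833
R_c = M/A = 3835.0833/357.5000 = 10.7275 mm
θ = 184° = 3.211406 rad
V = θ·R_c·A = 3.211406·10.7275·357.5000 = 12316.009 mm³

Volume = 12316.009 mm³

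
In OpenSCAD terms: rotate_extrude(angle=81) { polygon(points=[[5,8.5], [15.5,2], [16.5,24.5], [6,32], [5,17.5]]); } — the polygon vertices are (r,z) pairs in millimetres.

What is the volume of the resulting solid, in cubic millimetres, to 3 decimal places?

Profile (r,z), 5 vertices: (5,8.5) (15.5,2) (16.5,24.5) (6,32) (5,17.5)
edge 0: (5,8.5)→(15.5,2)  cross = 5·2 − 15.5·8.5 = -121.7500; (r_i+r_j)·cross = 20.5·-121.7500 = -2495.8750
edge 1: (15.5,2)→(16.5,24.5)  cross = 15.5·24.5 − 16.5·2 = 346.7500; (r_i+r_j)·cross = 32·346.7500 = 11096.0000
edge 2: (16.5,24.5)→(6,32)  cross = 16.5·32 − 6·24.5 = 381.0000; (r_i+r_j)·cross = 22.5·381.0000 = 8572.5000
edge 3: (6,32)→(5,17.5)  cross = 6·17.5 − 5·32 = -55.0000; (r_i+r_j)·cross = 11·-55.0000 = -605.0000
edge 4: (5,17.5)→(5,8.5)  cross = 5·8.5 − 5·17.5 = -45.0000; (r_i+r_j)·cross = 10·-45.0000 = -450.0000
Σcross = 506.0000 → A = |Σcross|/2 = 253.0000 mm²
Σ(r_i+r_j)·cross = 16117.6250 → first moment M = |Σ|/6 = 2686.2708
R_c = M/A = 2686.2708/253.0000 = 10.6177 mm
θ = 81° = 1.413717 rad
V = θ·R_c·A = 1.413717·10.6177·253.0000 = 3797.626 mm³

Volume = 3797.626 mm³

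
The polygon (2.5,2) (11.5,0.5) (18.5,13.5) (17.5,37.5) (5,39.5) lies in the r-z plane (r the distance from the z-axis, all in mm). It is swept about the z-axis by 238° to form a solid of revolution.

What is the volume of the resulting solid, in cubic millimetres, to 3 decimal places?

Volume = 21610.060 mm³

Profile (r,z), 5 vertices: (2.5,2) (11.5,0.5) (18.5,13.5) (17.5,37.5) (5,39.5)
edge 0: (2.5,2)→(11.5,0.5)  cross = 2.5·0.5 − 11.5·2 = -21.7500; (r_i+r_j)·cross = 14·-21.7500 = -304.5000
edge 1: (11.5,0.5)→(18.5,13.5)  cross = 11.5·13.5 − 18.5·0.5 = 146.0000; (r_i+r_j)·cross = 30·146.0000 = 4380.0000
edge 2: (18.5,13.5)→(17.5,37.5)  cross = 18.5·37.5 − 17.5·13.5 = 457.5000; (r_i+r_j)·cross = 36·457.5000 = 16470.0000
edge 3: (17.5,37.5)→(5,39.5)  cross = 17.5·39.5 − 5·37.5 = 503.7500; (r_i+r_j)·cross = 22.5·503.7500 = 11334.3750
edge 4: (5,39.5)→(2.5,2)  cross = 5·2 − 2.5·39.5 = -88.7500; (r_i+r_j)·cross = 7.5·-88.7500 = -665.6250
Σcross = 996.7500 → A = |Σcross|/2 = 498.3750 mm²
Σ(r_i+r_j)·cross = 31214.2500 → first moment M = |Σ|/6 = 5202.3750
R_c = M/A = 5202.3750/498.3750 = 10.4387 mm
θ = 238° = 4.153884 rad
V = θ·R_c·A = 4.153884·10.4387·498.3750 = 21610.060 mm³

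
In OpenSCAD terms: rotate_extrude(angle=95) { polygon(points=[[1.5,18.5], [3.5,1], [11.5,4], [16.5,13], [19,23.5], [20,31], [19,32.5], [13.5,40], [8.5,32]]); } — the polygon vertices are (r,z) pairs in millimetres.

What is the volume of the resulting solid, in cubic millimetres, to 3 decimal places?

Volume = 7636.208 mm³

Profile (r,z), 9 vertices: (1.5,18.5) (3.5,1) (11.5,4) (16.5,13) (19,23.5) (20,31) (19,32.5) (13.5,40) (8.5,32)
edge 0: (1.5,18.5)→(3.5,1)  cross = 1.5·1 − 3.5·18.5 = -63.2500; (r_i+r_j)·cross = 5·-63.2500 = -316.2500
edge 1: (3.5,1)→(11.5,4)  cross = 3.5·4 − 11.5·1 = 2.5000; (r_i+r_j)·cross = 15·2.5000 = 37.5000
edge 2: (11.5,4)→(16.5,13)  cross = 11.5·13 − 16.5·4 = 83.5000; (r_i+r_j)·cross = 28·83.5000 = 2338.0000
edge 3: (16.5,13)→(19,23.5)  cross = 16.5·23.5 − 19·13 = 140.7500; (r_i+r_j)·cross = 35.5·140.7500 = 4996.6250
edge 4: (19,23.5)→(20,31)  cross = 19·31 − 20·23.5 = 119.0000; (r_i+r_j)·cross = 39·119.0000 = 4641.0000
edge 5: (20,31)→(19,32.5)  cross = 20·32.5 − 19·31 = 61.0000; (r_i+r_j)·cross = 39·61.0000 = 2379.0000
edge 6: (19,32.5)→(13.5,40)  cross = 19·40 − 13.5·32.5 = 321.2500; (r_i+r_j)·cross = 32.5·321.2500 = 10440.6250
edge 7: (13.5,40)→(8.5,32)  cross = 13.5·32 − 8.5·40 = 92.0000; (r_i+r_j)·cross = 22·92.0000 = 2024.0000
edge 8: (8.5,32)→(1.5,18.5)  cross = 8.5·18.5 − 1.5·32 = 109.2500; (r_i+r_j)·cross = 10·109.2500 = 1092.5000
Σcross = 866.0000 → A = |Σcross|/2 = 433.0000 mm²
Σ(r_i+r_j)·cross = 27633.0000 → first moment M = |Σ|/6 = 4605.5000
R_c = M/A = 4605.5000/433.0000 = 10.6363 mm
θ = 95° = 1.658063 rad
V = θ·R_c·A = 1.658063·10.6363·433.0000 = 7636.208 mm³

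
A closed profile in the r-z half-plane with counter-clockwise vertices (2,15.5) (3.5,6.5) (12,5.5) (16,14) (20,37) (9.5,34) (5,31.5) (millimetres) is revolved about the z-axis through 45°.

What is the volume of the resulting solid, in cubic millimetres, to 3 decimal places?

Volume = 3141.707 mm³

Profile (r,z), 7 vertices: (2,15.5) (3.5,6.5) (12,5.5) (16,14) (20,37) (9.5,34) (5,31.5)
edge 0: (2,15.5)→(3.5,6.5)  cross = 2·6.5 − 3.5·15.5 = -41.2500; (r_i+r_j)·cross = 5.5·-41.2500 = -226.8750
edge 1: (3.5,6.5)→(12,5.5)  cross = 3.5·5.5 − 12·6.5 = -58.7500; (r_i+r_j)·cross = 15.5·-58.7500 = -910.6250
edge 2: (12,5.5)→(16,14)  cross = 12·14 − 16·5.5 = 80.0000; (r_i+r_j)·cross = 28·80.0000 = 2240.0000
edge 3: (16,14)→(20,37)  cross = 16·37 − 20·14 = 312.0000; (r_i+r_j)·cross = 36·312.0000 = 11232.0000
edge 4: (20,37)→(9.5,34)  cross = 20·34 − 9.5·37 = 328.5000; (r_i+r_j)·cross = 29.5·328.5000 = 9690.7500
edge 5: (9.5,34)→(5,31.5)  cross = 9.5·31.5 − 5·34 = 129.2500; (r_i+r_j)·cross = 14.5·129.2500 = 1874.1250
edge 6: (5,31.5)→(2,15.5)  cross = 5·15.5 − 2·31.5 = 14.5000; (r_i+r_j)·cross = 7·14.5000 = 101.5000
Σcross = 764.2500 → A = |Σcross|/2 = 382.1250 mm²
Σ(r_i+r_j)·cross = 24000.8750 → first moment M = |Σ|/6 = 4000.1458
R_c = M/A = 4000.1458/382.1250 = 10.4682 mm
θ = 45° = 0.785398 rad
V = θ·R_c·A = 0.785398·10.4682·382.1250 = 3141.707 mm³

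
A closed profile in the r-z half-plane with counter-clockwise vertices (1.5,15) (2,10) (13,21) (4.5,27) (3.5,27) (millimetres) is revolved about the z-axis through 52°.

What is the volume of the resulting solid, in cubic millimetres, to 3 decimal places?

Volume = 513.118 mm³

Profile (r,z), 5 vertices: (1.5,15) (2,10) (13,21) (4.5,27) (3.5,27)
edge 0: (1.5,15)→(2,10)  cross = 1.5·10 − 2·15 = -15.0000; (r_i+r_j)·cross = 3.5·-15.0000 = -52.5000
edge 1: (2,10)→(13,21)  cross = 2·21 − 13·10 = -88.0000; (r_i+r_j)·cross = 15·-88.0000 = -1320.0000
edge 2: (13,21)→(4.5,27)  cross = 13·27 − 4.5·21 = 256.5000; (r_i+r_j)·cross = 17.5·256.5000 = 4488.7500
edge 3: (4.5,27)→(3.5,27)  cross = 4.5·27 − 3.5·27 = 27.0000; (r_i+r_j)·cross = 8·27.0000 = 216.0000
edge 4: (3.5,27)→(1.5,15)  cross = 3.5·15 − 1.5·27 = 12.0000; (r_i+r_j)·cross = 5·12.0000 = 60.0000
Σcross = 192.5000 → A = |Σcross|/2 = 96.2500 mm²
Σ(r_i+r_j)·cross = 3392.2500 → first moment M = |Σ|/6 = 565.3750
R_c = M/A = 565.3750/96.2500 = 5.8740 mm
θ = 52° = 0.907571 rad
V = θ·R_c·A = 0.907571·5.8740·96.2500 = 513.118 mm³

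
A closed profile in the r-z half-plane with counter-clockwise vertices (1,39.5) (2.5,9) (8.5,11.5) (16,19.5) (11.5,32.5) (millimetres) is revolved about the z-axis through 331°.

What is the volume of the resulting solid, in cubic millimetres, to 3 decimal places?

Volume = 11668.176 mm³

Profile (r,z), 5 vertices: (1,39.5) (2.5,9) (8.5,11.5) (16,19.5) (11.5,32.5)
edge 0: (1,39.5)→(2.5,9)  cross = 1·9 − 2.5·39.5 = -89.7500; (r_i+r_j)·cross = 3.5·-89.7500 = -314.1250
edge 1: (2.5,9)→(8.5,11.5)  cross = 2.5·11.5 − 8.5·9 = -47.7500; (r_i+r_j)·cross = 11·-47.7500 = -525.2500
edge 2: (8.5,11.5)→(16,19.5)  cross = 8.5·19.5 − 16·11.5 = -18.2500; (r_i+r_j)·cross = 24.5·-18.2500 = -447.1250
edge 3: (16,19.5)→(11.5,32.5)  cross = 16·32.5 − 11.5·19.5 = 295.7500; (r_i+r_j)·cross = 27.5·295.7500 = 8133.1250
edge 4: (11.5,32.5)→(1,39.5)  cross = 11.5·39.5 − 1·32.5 = 421.7500; (r_i+r_j)·cross = 12.5·421.7500 = 5271.8750
Σcross = 561.7500 → A = |Σcross|/2 = 280.8750 mm²
Σ(r_i+r_j)·cross = 12118.5000 → first moment M = |Σ|/6 = 2019.7500
R_c = M/A = 2019.7500/280.8750 = 7.1909 mm
θ = 331° = 5.777040 rad
V = θ·R_c·A = 5.777040·7.1909·280.8750 = 11668.176 mm³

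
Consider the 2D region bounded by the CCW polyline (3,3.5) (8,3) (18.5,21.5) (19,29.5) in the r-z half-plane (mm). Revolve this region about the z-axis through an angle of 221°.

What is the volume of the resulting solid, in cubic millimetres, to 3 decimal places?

Profile (r,z), 4 vertices: (3,3.5) (8,3) (18.5,21.5) (19,29.5)
edge 0: (3,3.5)→(8,3)  cross = 3·3 − 8·3.5 = -19.0000; (r_i+r_j)·cross = 11·-19.0000 = -209.0000
edge 1: (8,3)→(18.5,21.5)  cross = 8·21.5 − 18.5·3 = 116.5000; (r_i+r_j)·cross = 26.5·116.5000 = 3087.2500
edge 2: (18.5,21.5)→(19,29.5)  cross = 18.5·29.5 − 19·21.5 = 137.2500; (r_i+r_j)·cross = 37.5·137.2500 = 5146.8750
edge 3: (19,29.5)→(3,3.5)  cross = 19·3.5 − 3·29.5 = -22.0000; (r_i+r_j)·cross = 22·-22.0000 = -484.0000
Σcross = 212.7500 → A = |Σcross|/2 = 106.3750 mm²
Σ(r_i+r_j)·cross = 7541.1250 → first moment M = |Σ|/6 = 1256.8542
R_c = M/A = 1256.8542/106.3750 = 11.8153 mm
θ = 221° = 3.857178 rad
V = θ·R_c·A = 3.857178·11.8153·106.3750 = 4847.910 mm³

Volume = 4847.910 mm³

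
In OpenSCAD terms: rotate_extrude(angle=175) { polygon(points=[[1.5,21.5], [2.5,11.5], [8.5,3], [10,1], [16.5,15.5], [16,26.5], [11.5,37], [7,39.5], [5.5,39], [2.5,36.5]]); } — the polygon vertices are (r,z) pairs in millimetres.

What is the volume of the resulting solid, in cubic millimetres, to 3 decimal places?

Volume = 10850.367 mm³

Profile (r,z), 10 vertices: (1.5,21.5) (2.5,11.5) (8.5,3) (10,1) (16.5,15.5) (16,26.5) (11.5,37) (7,39.5) (5.5,39) (2.5,36.5)
edge 0: (1.5,21.5)→(2.5,11.5)  cross = 1.5·11.5 − 2.5·21.5 = -36.5000; (r_i+r_j)·cross = 4·-36.5000 = -146.0000
edge 1: (2.5,11.5)→(8.5,3)  cross = 2.5·3 − 8.5·11.5 = -90.2500; (r_i+r_j)·cross = 11·-90.2500 = -992.7500
edge 2: (8.5,3)→(10,1)  cross = 8.5·1 − 10·3 = -21.5000; (r_i+r_j)·cross = 18.5·-21.5000 = -397.7500
edge 3: (10,1)→(16.5,15.5)  cross = 10·15.5 − 16.5·1 = 138.5000; (r_i+r_j)·cross = 26.5·138.5000 = 3670.2500
edge 4: (16.5,15.5)→(16,26.5)  cross = 16.5·26.5 − 16·15.5 = 189.2500; (r_i+r_j)·cross = 32.5·189.2500 = 6150.6250
edge 5: (16,26.5)→(11.5,37)  cross = 16·37 − 11.5·26.5 = 287.2500; (r_i+r_j)·cross = 27.5·287.2500 = 7899.3750
edge 6: (11.5,37)→(7,39.5)  cross = 11.5·39.5 − 7·37 = 195.2500; (r_i+r_j)·cross = 18.5·195.2500 = 3612.1250
edge 7: (7,39.5)→(5.5,39)  cross = 7·39 − 5.5·39.5 = 55.7500; (r_i+r_j)·cross = 12.5·55.7500 = 696.8750
edge 8: (5.5,39)→(2.5,36.5)  cross = 5.5·36.5 − 2.5·39 = 103.2500; (r_i+r_j)·cross = 8·103.2500 = 826.0000
edge 9: (2.5,36.5)→(1.5,21.5)  cross = 2.5·21.5 − 1.5·36.5 = -1.0000; (r_i+r_j)·cross = 4·-1.0000 = -4.0000
Σcross = 820.0000 → A = |Σcross|/2 = 410.0000 mm²
Σ(r_i+r_j)·cross = 21314.7500 → first moment M = |Σ|/6 = 3552.4583
R_c = M/A = 3552.4583/410.0000 = 8.6645 mm
θ = 175° = 3.054326 rad
V = θ·R_c·A = 3.054326·8.6645·410.0000 = 10850.367 mm³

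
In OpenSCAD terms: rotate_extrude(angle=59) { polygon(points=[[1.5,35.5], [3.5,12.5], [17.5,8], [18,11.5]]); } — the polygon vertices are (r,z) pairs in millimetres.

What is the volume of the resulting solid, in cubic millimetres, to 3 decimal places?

Volume = 1651.581 mm³

Profile (r,z), 4 vertices: (1.5,35.5) (3.5,12.5) (17.5,8) (18,11.5)
edge 0: (1.5,35.5)→(3.5,12.5)  cross = 1.5·12.5 − 3.5·35.5 = -105.5000; (r_i+r_j)·cross = 5·-105.5000 = -527.5000
edge 1: (3.5,12.5)→(17.5,8)  cross = 3.5·8 − 17.5·12.5 = -190.7500; (r_i+r_j)·cross = 21·-190.7500 = -4005.7500
edge 2: (17.5,8)→(18,11.5)  cross = 17.5·11.5 − 18·8 = 57.2500; (r_i+r_j)·cross = 35.5·57.2500 = 2032.3750
edge 3: (18,11.5)→(1.5,35.5)  cross = 18·35.5 − 1.5·11.5 = 621.7500; (r_i+r_j)·cross = 19.5·621.7500 = 12124.1250
Σcross = 382.7500 → A = |Σcross|/2 = 191.3750 mm²
Σ(r_i+r_j)·cross = 9623.2500 → first moment M = |Σ|/6 = 1603.8750
R_c = M/A = 1603.8750/191.3750 = 8.3808 mm
θ = 59° = 1.029744 rad
V = θ·R_c·A = 1.029744·8.3808·191.3750 = 1651.581 mm³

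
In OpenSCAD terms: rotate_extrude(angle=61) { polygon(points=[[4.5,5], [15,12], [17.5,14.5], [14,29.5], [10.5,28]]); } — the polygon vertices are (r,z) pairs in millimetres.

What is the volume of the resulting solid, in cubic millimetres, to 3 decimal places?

Volume = 1883.412 mm³

Profile (r,z), 5 vertices: (4.5,5) (15,12) (17.5,14.5) (14,29.5) (10.5,28)
edge 0: (4.5,5)→(15,12)  cross = 4.5·12 − 15·5 = -21.0000; (r_i+r_j)·cross = 19.5·-21.0000 = -409.5000
edge 1: (15,12)→(17.5,14.5)  cross = 15·14.5 − 17.5·12 = 7.5000; (r_i+r_j)·cross = 32.5·7.5000 = 243.7500
edge 2: (17.5,14.5)→(14,29.5)  cross = 17.5·29.5 − 14·14.5 = 313.2500; (r_i+r_j)·cross = 31.5·313.2500 = 9867.3750
edge 3: (14,29.5)→(10.5,28)  cross = 14·28 − 10.5·29.5 = 82.2500; (r_i+r_j)·cross = 24.5·82.2500 = 2015.1250
edge 4: (10.5,28)→(4.5,5)  cross = 10.5·5 − 4.5·28 = -73.5000; (r_i+r_j)·cross = 15·-73.5000 = -1102.5000
Σcross = 308.5000 → A = |Σcross|/2 = 154.2500 mm²
Σ(r_i+r_j)·cross = 10614.2500 → first moment M = |Σ|/6 = 1769.0417
R_c = M/A = 1769.0417/154.2500 = 11.4687 mm
θ = 61° = 1.064651 rad
V = θ·R_c·A = 1.064651·11.4687·154.2500 = 1883.412 mm³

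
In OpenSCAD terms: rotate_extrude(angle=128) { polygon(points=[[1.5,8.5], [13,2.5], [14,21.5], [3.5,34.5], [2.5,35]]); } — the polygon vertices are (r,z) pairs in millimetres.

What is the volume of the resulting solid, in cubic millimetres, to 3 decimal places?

Profile (r,z), 5 vertices: (1.5,8.5) (13,2.5) (14,21.5) (3.5,34.5) (2.5,35)
edge 0: (1.5,8.5)→(13,2.5)  cross = 1.5·2.5 − 13·8.5 = -106.7500; (r_i+r_j)·cross = 14.5·-106.7500 = -1547.8750
edge 1: (13,2.5)→(14,21.5)  cross = 13·21.5 − 14·2.5 = 244.5000; (r_i+r_j)·cross = 27·244.5000 = 6601.5000
edge 2: (14,21.5)→(3.5,34.5)  cross = 14·34.5 − 3.5·21.5 = 407.7500; (r_i+r_j)·cross = 17.5·407.7500 = 7135.6250
edge 3: (3.5,34.5)→(2.5,35)  cross = 3.5·35 − 2.5·34.5 = 36.2500; (r_i+r_j)·cross = 6·36.2500 = 217.5000
edge 4: (2.5,35)→(1.5,8.5)  cross = 2.5·8.5 − 1.5·35 = -31.2500; (r_i+r_j)·cross = 4·-31.2500 = -125.0000
Σcross = 550.5000 → A = |Σcross|/2 = 275.2500 mm²
Σ(r_i+r_j)·cross = 12281.7500 → first moment M = |Σ|/6 = 2046.9583
R_c = M/A = 2046.9583/275.2500 = 7.4367 mm
θ = 128° = 2.234021 rad
V = θ·R_c·A = 2.234021·7.4367·275.2500 = 4572.949 mm³

Volume = 4572.949 mm³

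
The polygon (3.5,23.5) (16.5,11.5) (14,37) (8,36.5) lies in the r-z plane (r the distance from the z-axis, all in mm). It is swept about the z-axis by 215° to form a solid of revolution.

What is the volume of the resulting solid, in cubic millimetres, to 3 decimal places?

Volume = 7619.131 mm³

Profile (r,z), 4 vertices: (3.5,23.5) (16.5,11.5) (14,37) (8,36.5)
edge 0: (3.5,23.5)→(16.5,11.5)  cross = 3.5·11.5 − 16.5·23.5 = -347.5000; (r_i+r_j)·cross = 20·-347.5000 = -6950.0000
edge 1: (16.5,11.5)→(14,37)  cross = 16.5·37 − 14·11.5 = 449.5000; (r_i+r_j)·cross = 30.5·449.5000 = 13709.7500
edge 2: (14,37)→(8,36.5)  cross = 14·36.5 − 8·37 = 215.0000; (r_i+r_j)·cross = 22·215.0000 = 4730.0000
edge 3: (8,36.5)→(3.5,23.5)  cross = 8·23.5 − 3.5·36.5 = 60.2500; (r_i+r_j)·cross = 11.5·60.2500 = 692.8750
Σcross = 377.2500 → A = |Σcross|/2 = 188.6250 mm²
Σ(r_i+r_j)·cross = 12182.6250 → first moment M = |Σ|/6 = 2030.4375
R_c = M/A = 2030.4375/188.6250 = 10.7644 mm
θ = 215° = 3.752458 rad
V = θ·R_c·A = 3.752458·10.7644·188.6250 = 7619.131 mm³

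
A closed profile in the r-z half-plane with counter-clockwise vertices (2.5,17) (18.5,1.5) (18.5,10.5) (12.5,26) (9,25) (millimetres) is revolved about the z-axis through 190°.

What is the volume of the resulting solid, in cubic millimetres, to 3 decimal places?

Volume = 7298.516 mm³

Profile (r,z), 5 vertices: (2.5,17) (18.5,1.5) (18.5,10.5) (12.5,26) (9,25)
edge 0: (2.5,17)→(18.5,1.5)  cross = 2.5·1.5 − 18.5·17 = -310.7500; (r_i+r_j)·cross = 21·-310.7500 = -6525.7500
edge 1: (18.5,1.5)→(18.5,10.5)  cross = 18.5·10.5 − 18.5·1.5 = 166.5000; (r_i+r_j)·cross = 37·166.5000 = 6160.5000
edge 2: (18.5,10.5)→(12.5,26)  cross = 18.5·26 − 12.5·10.5 = 349.7500; (r_i+r_j)·cross = 31·349.7500 = 10842.2500
edge 3: (12.5,26)→(9,25)  cross = 12.5·25 − 9·26 = 78.5000; (r_i+r_j)·cross = 21.5·78.5000 = 1687.7500
edge 4: (9,25)→(2.5,17)  cross = 9·17 − 2.5·25 = 90.5000; (r_i+r_j)·cross = 11.5·90.5000 = 1040.7500
Σcross = 374.5000 → A = |Σcross|/2 = 187.2500 mm²
Σ(r_i+r_j)·cross = 13205.5000 → first moment M = |Σ|/6 = 2200.9167
R_c = M/A = 2200.9167/187.2500 = 11.7539 mm
θ = 190° = 3.316126 rad
V = θ·R_c·A = 3.316126·11.7539·187.2500 = 7298.516 mm³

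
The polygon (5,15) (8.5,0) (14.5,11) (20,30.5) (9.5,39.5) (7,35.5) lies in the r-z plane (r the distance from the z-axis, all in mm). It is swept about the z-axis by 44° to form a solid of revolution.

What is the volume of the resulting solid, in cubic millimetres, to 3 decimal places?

Profile (r,z), 6 vertices: (5,15) (8.5,0) (14.5,11) (20,30.5) (9.5,39.5) (7,35.5)
edge 0: (5,15)→(8.5,0)  cross = 5·0 − 8.5·15 = -127.5000; (r_i+r_j)·cross = 13.5·-127.5000 = -1721.2500
edge 1: (8.5,0)→(14.5,11)  cross = 8.5·11 − 14.5·0 = 93.5000; (r_i+r_j)·cross = 23·93.5000 = 2150.5000
edge 2: (14.5,11)→(20,30.5)  cross = 14.5·30.5 − 20·11 = 222.2500; (r_i+r_j)·cross = 34.5·222.2500 = 7667.6250
edge 3: (20,30.5)→(9.5,39.5)  cross = 20·39.5 − 9.5·30.5 = 500.2500; (r_i+r_j)·cross = 29.5·500.2500 = 14757.3750
edge 4: (9.5,39.5)→(7,35.5)  cross = 9.5·35.5 − 7·39.5 = 60.7500; (r_i+r_j)·cross = 16.5·60.7500 = 1002.3750
edge 5: (7,35.5)→(5,15)  cross = 7·15 − 5·35.5 = -72.5000; (r_i+r_j)·cross = 12·-72.5000 = -870.0000
Σcross = 676.7500 → A = |Σcross|/2 = 338.3750 mm²
Σ(r_i+r_j)·cross = 22986.6250 → first moment M = |Σ|/6 = 3831.1042
R_c = M/A = 3831.1042/338.3750 = 11.3221 mm
θ = 44° = 0.767945 rad
V = θ·R_c·A = 0.767945·11.3221·338.3750 = 2942.077 mm³

Volume = 2942.077 mm³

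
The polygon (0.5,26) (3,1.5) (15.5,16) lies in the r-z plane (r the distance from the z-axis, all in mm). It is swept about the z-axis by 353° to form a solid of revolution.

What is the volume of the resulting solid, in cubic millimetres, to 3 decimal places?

Volume = 6682.131 mm³

Profile (r,z), 3 vertices: (0.5,26) (3,1.5) (15.5,16)
edge 0: (0.5,26)→(3,1.5)  cross = 0.5·1.5 − 3·26 = -77.2500; (r_i+r_j)·cross = 3.5·-77.2500 = -270.3750
edge 1: (3,1.5)→(15.5,16)  cross = 3·16 − 15.5·1.5 = 24.7500; (r_i+r_j)·cross = 18.5·24.7500 = 457.8750
edge 2: (15.5,16)→(0.5,26)  cross = 15.5·26 − 0.5·16 = 395.0000; (r_i+r_j)·cross = 16·395.0000 = 6320.0000
Σcross = 342.5000 → A = |Σcross|/2 = 171.2500 mm²
Σ(r_i+r_j)·cross = 6507.5000 → first moment M = |Σ|/6 = 1084.5833
R_c = M/A = 1084.5833/171.2500 = 6.3333 mm
θ = 353° = 6.161012 rad
V = θ·R_c·A = 6.161012·6.3333·171.2500 = 6682.131 mm³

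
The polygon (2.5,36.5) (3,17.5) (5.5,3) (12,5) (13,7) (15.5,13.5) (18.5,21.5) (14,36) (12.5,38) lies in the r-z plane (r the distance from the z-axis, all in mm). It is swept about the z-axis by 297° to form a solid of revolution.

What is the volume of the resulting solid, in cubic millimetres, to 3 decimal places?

Volume = 20238.395 mm³

Profile (r,z), 9 vertices: (2.5,36.5) (3,17.5) (5.5,3) (12,5) (13,7) (15.5,13.5) (18.5,21.5) (14,36) (12.5,38)
edge 0: (2.5,36.5)→(3,17.5)  cross = 2.5·17.5 − 3·36.5 = -65.7500; (r_i+r_j)·cross = 5.5·-65.7500 = -361.6250
edge 1: (3,17.5)→(5.5,3)  cross = 3·3 − 5.5·17.5 = -87.2500; (r_i+r_j)·cross = 8.5·-87.2500 = -741.6250
edge 2: (5.5,3)→(12,5)  cross = 5.5·5 − 12·3 = -8.5000; (r_i+r_j)·cross = 17.5·-8.5000 = -148.7500
edge 3: (12,5)→(13,7)  cross = 12·7 − 13·5 = 19.0000; (r_i+r_j)·cross = 25·19.0000 = 475.0000
edge 4: (13,7)→(15.5,13.5)  cross = 13·13.5 − 15.5·7 = 67.0000; (r_i+r_j)·cross = 28.5·67.0000 = 1909.5000
edge 5: (15.5,13.5)→(18.5,21.5)  cross = 15.5·21.5 − 18.5·13.5 = 83.5000; (r_i+r_j)·cross = 34·83.5000 = 2839.0000
edge 6: (18.5,21.5)→(14,36)  cross = 18.5·36 − 14·21.5 = 365.0000; (r_i+r_j)·cross = 32.5·365.0000 = 11862.5000
edge 7: (14,36)→(12.5,38)  cross = 14·38 − 12.5·36 = 82.0000; (r_i+r_j)·cross = 26.5·82.0000 = 2173.0000
edge 8: (12.5,38)→(2.5,36.5)  cross = 12.5·36.5 − 2.5·38 = 361.2500; (r_i+r_j)·cross = 15·361.2500 = 5418.7500
Σcross = 816.2500 → A = |Σcross|/2 = 408.1250 mm²
Σ(r_i+r_j)·cross = 23425.7500 → first moment M = |Σ|/6 = 3904.2917
R_c = M/A = 3904.2917/408.1250 = 9.5664 mm
θ = 297° = 5.183628 rad
V = θ·R_c·A = 5.183628·9.5664·408.1250 = 20238.395 mm³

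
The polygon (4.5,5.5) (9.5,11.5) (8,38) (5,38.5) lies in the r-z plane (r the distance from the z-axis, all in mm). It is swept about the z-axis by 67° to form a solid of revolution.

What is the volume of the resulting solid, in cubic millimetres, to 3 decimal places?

Volume = 945.217 mm³

Profile (r,z), 4 vertices: (4.5,5.5) (9.5,11.5) (8,38) (5,38.5)
edge 0: (4.5,5.5)→(9.5,11.5)  cross = 4.5·11.5 − 9.5·5.5 = -0.5000; (r_i+r_j)·cross = 14·-0.5000 = -7.0000
edge 1: (9.5,11.5)→(8,38)  cross = 9.5·38 − 8·11.5 = 269.0000; (r_i+r_j)·cross = 17.5·269.0000 = 4707.5000
edge 2: (8,38)→(5,38.5)  cross = 8·38.5 − 5·38 = 118.0000; (r_i+r_j)·cross = 13·118.0000 = 1534.0000
edge 3: (5,38.5)→(4.5,5.5)  cross = 5·5.5 − 4.5·38.5 = -145.7500; (r_i+r_j)·cross = 9.5·-145.7500 = -1384.6250
Σcross = 240.7500 → A = |Σcross|/2 = 120.3750 mm²
Σ(r_i+r_j)·cross = 4849.8750 → first moment M = |Σ|/6 = 808.3125
R_c = M/A = 808.3125/120.3750 = 6.7150 mm
θ = 67° = 1.169371 rad
V = θ·R_c·A = 1.169371·6.7150·120.3750 = 945.217 mm³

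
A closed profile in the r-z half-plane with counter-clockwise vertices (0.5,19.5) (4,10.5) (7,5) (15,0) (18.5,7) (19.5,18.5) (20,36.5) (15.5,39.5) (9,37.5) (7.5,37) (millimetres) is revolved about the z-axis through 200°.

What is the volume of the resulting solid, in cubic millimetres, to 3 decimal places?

Volume = 21896.246 mm³

Profile (r,z), 10 vertices: (0.5,19.5) (4,10.5) (7,5) (15,0) (18.5,7) (19.5,18.5) (20,36.5) (15.5,39.5) (9,37.5) (7.5,37)
edge 0: (0.5,19.5)→(4,10.5)  cross = 0.5·10.5 − 4·19.5 = -72.7500; (r_i+r_j)·cross = 4.5·-72.7500 = -327.3750
edge 1: (4,10.5)→(7,5)  cross = 4·5 − 7·10.5 = -53.5000; (r_i+r_j)·cross = 11·-53.5000 = -588.5000
edge 2: (7,5)→(15,0)  cross = 7·0 − 15·5 = -75.0000; (r_i+r_j)·cross = 22·-75.0000 = -1650.0000
edge 3: (15,0)→(18.5,7)  cross = 15·7 − 18.5·0 = 105.0000; (r_i+r_j)·cross = 33.5·105.0000 = 3517.5000
edge 4: (18.5,7)→(19.5,18.5)  cross = 18.5·18.5 − 19.5·7 = 205.7500; (r_i+r_j)·cross = 38·205.7500 = 7818.5000
edge 5: (19.5,18.5)→(20,36.5)  cross = 19.5·36.5 − 20·18.5 = 341.7500; (r_i+r_j)·cross = 39.5·341.7500 = 13499.1250
edge 6: (20,36.5)→(15.5,39.5)  cross = 20·39.5 − 15.5·36.5 = 224.2500; (r_i+r_j)·cross = 35.5·224.2500 = 7960.8750
edge 7: (15.5,39.5)→(9,37.5)  cross = 15.5·37.5 − 9·39.5 = 225.7500; (r_i+r_j)·cross = 24.5·225.7500 = 5530.8750
edge 8: (9,37.5)→(7.5,37)  cross = 9·37 − 7.5·37.5 = 51.7500; (r_i+r_j)·cross = 16.5·51.7500 = 853.8750
edge 9: (7.5,37)→(0.5,19.5)  cross = 7.5·19.5 − 0.5·37 = 127.7500; (r_i+r_j)·cross = 8·127.7500 = 1022.0000
Σcross = 1080.7500 → A = |Σcross|/2 = 540.3750 mm²
Σ(r_i+r_j)·cross = 37636.8750 → first moment M = |Σ|/6 = 6272.8125
R_c = M/A = 6272.8125/540.3750 = 11.6083 mm
θ = 200° = 3.490659 rad
V = θ·R_c·A = 3.490659·11.6083·540.3750 = 21896.246 mm³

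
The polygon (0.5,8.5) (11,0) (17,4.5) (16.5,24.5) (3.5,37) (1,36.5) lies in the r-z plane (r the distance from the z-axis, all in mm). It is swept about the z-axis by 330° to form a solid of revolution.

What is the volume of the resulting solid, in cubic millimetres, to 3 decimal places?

Profile (r,z), 6 vertices: (0.5,8.5) (11,0) (17,4.5) (16.5,24.5) (3.5,37) (1,36.5)
edge 0: (0.5,8.5)→(11,0)  cross = 0.5·0 − 11·8.5 = -93.5000; (r_i+r_j)·cross = 11.5·-93.5000 = -1075.2500
edge 1: (11,0)→(17,4.5)  cross = 11·4.5 − 17·0 = 49.5000; (r_i+r_j)·cross = 28·49.5000 = 1386.0000
edge 2: (17,4.5)→(16.5,24.5)  cross = 17·24.5 − 16.5·4.5 = 342.2500; (r_i+r_j)·cross = 33.5·342.2500 = 11465.3750
edge 3: (16.5,24.5)→(3.5,37)  cross = 16.5·37 − 3.5·24.5 = 524.7500; (r_i+r_j)·cross = 20·524.7500 = 10495.0000
edge 4: (3.5,37)→(1,36.5)  cross = 3.5·36.5 − 1·37 = 90.7500; (r_i+r_j)·cross = 4.5·90.7500 = 408.3750
edge 5: (1,36.5)→(0.5,8.5)  cross = 1·8.5 − 0.5·36.5 = -9.7500; (r_i+r_j)·cross = 1.5·-9.7500 = -14.6250
Σcross = 904.0000 → A = |Σcross|/2 = 452.0000 mm²
Σ(r_i+r_j)·cross = 22664.8750 → first moment M = |Σ|/6 = 3777.4792
R_c = M/A = 3777.4792/452.0000 = 8.3573 mm
θ = 330° = 5.759587 rad
V = θ·R_c·A = 5.759587·8.3573·452.0000 = 21756.718 mm³

Volume = 21756.718 mm³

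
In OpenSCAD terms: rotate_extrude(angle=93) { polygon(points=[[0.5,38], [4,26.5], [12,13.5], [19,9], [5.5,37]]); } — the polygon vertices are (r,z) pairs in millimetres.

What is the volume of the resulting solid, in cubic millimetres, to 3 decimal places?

Volume = 2083.558 mm³

Profile (r,z), 5 vertices: (0.5,38) (4,26.5) (12,13.5) (19,9) (5.5,37)
edge 0: (0.5,38)→(4,26.5)  cross = 0.5·26.5 − 4·38 = -138.7500; (r_i+r_j)·cross = 4.5·-138.7500 = -624.3750
edge 1: (4,26.5)→(12,13.5)  cross = 4·13.5 − 12·26.5 = -264.0000; (r_i+r_j)·cross = 16·-264.0000 = -4224.0000
edge 2: (12,13.5)→(19,9)  cross = 12·9 − 19·13.5 = -148.5000; (r_i+r_j)·cross = 31·-148.5000 = -4603.5000
edge 3: (19,9)→(5.5,37)  cross = 19·37 − 5.5·9 = 653.5000; (r_i+r_j)·cross = 24.5·653.5000 = 16010.7500
edge 4: (5.5,37)→(0.5,38)  cross = 5.5·38 − 0.5·37 = 190.5000; (r_i+r_j)·cross = 6·190.5000 = 1143.0000
Σcross = 292.7500 → A = |Σcross|/2 = 146.3750 mm²
Σ(r_i+r_j)·cross = 7701.8750 → first moment M = |Σ|/6 = 1283.6458
R_c = M/A = 1283.6458/146.3750 = 8.7696 mm
θ = 93° = 1.623156 rad
V = θ·R_c·A = 1.623156·8.7696·146.3750 = 2083.558 mm³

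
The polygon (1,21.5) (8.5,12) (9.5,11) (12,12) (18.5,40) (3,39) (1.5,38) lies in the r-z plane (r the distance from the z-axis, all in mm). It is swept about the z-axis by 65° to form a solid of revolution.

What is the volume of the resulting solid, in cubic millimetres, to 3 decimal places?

Volume = 3527.899 mm³

Profile (r,z), 7 vertices: (1,21.5) (8.5,12) (9.5,11) (12,12) (18.5,40) (3,39) (1.5,38)
edge 0: (1,21.5)→(8.5,12)  cross = 1·12 − 8.5·21.5 = -170.7500; (r_i+r_j)·cross = 9.5·-170.7500 = -1622.1250
edge 1: (8.5,12)→(9.5,11)  cross = 8.5·11 − 9.5·12 = -20.5000; (r_i+r_j)·cross = 18·-20.5000 = -369.0000
edge 2: (9.5,11)→(12,12)  cross = 9.5·12 − 12·11 = -18.0000; (r_i+r_j)·cross = 21.5·-18.0000 = -387.0000
edge 3: (12,12)→(18.5,40)  cross = 12·40 − 18.5·12 = 258.0000; (r_i+r_j)·cross = 30.5·258.0000 = 7869.0000
edge 4: (18.5,40)→(3,39)  cross = 18.5·39 − 3·40 = 601.5000; (r_i+r_j)·cross = 21.5·601.5000 = 12932.2500
edge 5: (3,39)→(1.5,38)  cross = 3·38 − 1.5·39 = 55.5000; (r_i+r_j)·cross = 4.5·55.5000 = 249.7500
edge 6: (1.5,38)→(1,21.5)  cross = 1.5·21.5 − 1·38 = -5.7500; (r_i+r_j)·cross = 2.5·-5.7500 = -14.3750
Σcross = 700.0000 → A = |Σcross|/2 = 350.0000 mm²
Σ(r_i+r_j)·cross = 18658.5000 → first moment M = |Σ|/6 = 3109.7500
R_c = M/A = 3109.7500/350.0000 = 8.8850 mm
θ = 65° = 1.134464 rad
V = θ·R_c·A = 1.134464·8.8850·350.0000 = 3527.899 mm³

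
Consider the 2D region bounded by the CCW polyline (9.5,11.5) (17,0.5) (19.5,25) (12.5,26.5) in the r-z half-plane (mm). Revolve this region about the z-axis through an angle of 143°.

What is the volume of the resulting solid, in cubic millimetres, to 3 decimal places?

Volume = 5932.462 mm³

Profile (r,z), 4 vertices: (9.5,11.5) (17,0.5) (19.5,25) (12.5,26.5)
edge 0: (9.5,11.5)→(17,0.5)  cross = 9.5·0.5 − 17·11.5 = -190.7500; (r_i+r_j)·cross = 26.5·-190.7500 = -5054.8750
edge 1: (17,0.5)→(19.5,25)  cross = 17·25 − 19.5·0.5 = 415.2500; (r_i+r_j)·cross = 36.5·415.2500 = 15156.6250
edge 2: (19.5,25)→(12.5,26.5)  cross = 19.5·26.5 − 12.5·25 = 204.2500; (r_i+r_j)·cross = 32·204.2500 = 6536.0000
edge 3: (12.5,26.5)→(9.5,11.5)  cross = 12.5·11.5 − 9.5·26.5 = -108.0000; (r_i+r_j)·cross = 22·-108.0000 = -2376.0000
Σcross = 320.7500 → A = |Σcross|/2 = 160.3750 mm²
Σ(r_i+r_j)·cross = 14261.7500 → first moment M = |Σ|/6 = 2376.9583
R_c = M/A = 2376.9583/160.3750 = 14.8213 mm
θ = 143° = 2.495821 rad
V = θ·R_c·A = 2.495821·14.8213·160.3750 = 5932.462 mm³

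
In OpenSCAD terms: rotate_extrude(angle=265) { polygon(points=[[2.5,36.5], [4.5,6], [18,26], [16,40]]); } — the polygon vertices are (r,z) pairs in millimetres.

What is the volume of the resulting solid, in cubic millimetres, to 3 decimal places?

Profile (r,z), 4 vertices: (2.5,36.5) (4.5,6) (18,26) (16,40)
edge 0: (2.5,36.5)→(4.5,6)  cross = 2.5·6 − 4.5·36.5 = -149.2500; (r_i+r_j)·cross = 7·-149.2500 = -1044.7500
edge 1: (4.5,6)→(18,26)  cross = 4.5·26 − 18·6 = 9.0000; (r_i+r_j)·cross = 22.5·9.0000 = 202.5000
edge 2: (18,26)→(16,40)  cross = 18·40 − 16·26 = 304.0000; (r_i+r_j)·cross = 34·304.0000 = 10336.0000
edge 3: (16,40)→(2.5,36.5)  cross = 16·36.5 − 2.5·40 = 484.0000; (r_i+r_j)·cross = 18.5·484.0000 = 8954.0000
Σcross = 647.7500 → A = |Σcross|/2 = 323.8750 mm²
Σ(r_i+r_j)·cross = 18447.7500 → first moment M = |Σ|/6 = 3074.6250
R_c = M/A = 3074.6250/323.8750 = 9.4932 mm
θ = 265° = 4.625123 rad
V = θ·R_c·A = 4.625123·9.4932·323.8750 = 14220.517 mm³

Volume = 14220.517 mm³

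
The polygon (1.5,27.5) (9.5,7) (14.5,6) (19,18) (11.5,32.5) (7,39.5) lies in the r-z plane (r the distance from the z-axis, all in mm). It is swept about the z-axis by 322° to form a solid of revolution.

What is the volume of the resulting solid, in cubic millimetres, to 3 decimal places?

Profile (r,z), 6 vertices: (1.5,27.5) (9.5,7) (14.5,6) (19,18) (11.5,32.5) (7,39.5)
edge 0: (1.5,27.5)→(9.5,7)  cross = 1.5·7 − 9.5·27.5 = -250.7500; (r_i+r_j)·cross = 11·-250.7500 = -2758.2500
edge 1: (9.5,7)→(14.5,6)  cross = 9.5·6 − 14.5·7 = -44.5000; (r_i+r_j)·cross = 24·-44.5000 = -1068.0000
edge 2: (14.5,6)→(19,18)  cross = 14.5·18 − 19·6 = 147.0000; (r_i+r_j)·cross = 33.5·147.0000 = 4924.5000
edge 3: (19,18)→(11.5,32.5)  cross = 19·32.5 − 11.5·18 = 410.5000; (r_i+r_j)·cross = 30.5·410.5000 = 12520.2500
edge 4: (11.5,32.5)→(7,39.5)  cross = 11.5·39.5 − 7·32.5 = 226.7500; (r_i+r_j)·cross = 18.5·226.7500 = 4194.8750
edge 5: (7,39.5)→(1.5,27.5)  cross = 7·27.5 − 1.5·39.5 = 133.2500; (r_i+r_j)·cross = 8.5·133.2500 = 1132.6250
Σcross = 622.2500 → A = |Σcross|/2 = 311.1250 mm²
Σ(r_i+r_j)·cross = 18946.0000 → first moment M = |Σ|/6 = 3157.6667
R_c = M/A = 3157.6667/311.1250 = 10.1492 mm
θ = 322° = 5.619960 rad
V = θ·R_c·A = 5.619960·10.1492·311.1250 = 17745.961 mm³

Volume = 17745.961 mm³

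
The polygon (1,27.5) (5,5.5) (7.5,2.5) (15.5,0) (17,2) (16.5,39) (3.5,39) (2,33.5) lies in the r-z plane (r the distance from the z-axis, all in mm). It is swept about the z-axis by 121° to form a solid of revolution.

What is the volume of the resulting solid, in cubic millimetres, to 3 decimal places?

Profile (r,z), 8 vertices: (1,27.5) (5,5.5) (7.5,2.5) (15.5,0) (17,2) (16.5,39) (3.5,39) (2,33.5)
edge 0: (1,27.5)→(5,5.5)  cross = 1·5.5 − 5·27.5 = -132.0000; (r_i+r_j)·cross = 6·-132.0000 = -792.0000
edge 1: (5,5.5)→(7.5,2.5)  cross = 5·2.5 − 7.5·5.5 = -28.7500; (r_i+r_j)·cross = 12.5·-28.7500 = -359.3750
edge 2: (7.5,2.5)→(15.5,0)  cross = 7.5·0 − 15.5·2.5 = -38.7500; (r_i+r_j)·cross = 23·-38.7500 = -891.2500
edge 3: (15.5,0)→(17,2)  cross = 15.5·2 − 17·0 = 31.0000; (r_i+r_j)·cross = 32.5·31.0000 = 1007.5000
edge 4: (17,2)→(16.5,39)  cross = 17·39 − 16.5·2 = 630.0000; (r_i+r_j)·cross = 33.5·630.0000 = 21105.0000
edge 5: (16.5,39)→(3.5,39)  cross = 16.5·39 − 3.5·39 = 507.0000; (r_i+r_j)·cross = 20·507.0000 = 10140.0000
edge 6: (3.5,39)→(2,33.5)  cross = 3.5·33.5 − 2·39 = 39.2500; (r_i+r_j)·cross = 5.5·39.2500 = 215.8750
edge 7: (2,33.5)→(1,27.5)  cross = 2·27.5 − 1·33.5 = 21.5000; (r_i+r_j)·cross = 3·21.5000 = 64.5000
Σcross = 1029.2500 → A = |Σcross|/2 = 514.6250 mm²
Σ(r_i+r_j)·cross = 30490.2500 → first moment M = |Σ|/6 = 5081.7083
R_c = M/A = 5081.7083/514.6250 = 9.8746 mm
θ = 121° = 2.111848 rad
V = θ·R_c·A = 2.111848·9.8746·514.6250 = 10731.798 mm³

Volume = 10731.798 mm³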